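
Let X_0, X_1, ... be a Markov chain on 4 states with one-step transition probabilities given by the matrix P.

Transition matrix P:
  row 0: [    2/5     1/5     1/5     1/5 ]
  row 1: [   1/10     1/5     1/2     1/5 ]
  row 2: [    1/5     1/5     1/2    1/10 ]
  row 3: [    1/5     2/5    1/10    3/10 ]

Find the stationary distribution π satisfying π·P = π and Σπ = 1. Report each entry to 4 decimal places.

Balance equations π_j = Σ_i π_i·P[i][j]:
  π_0 = 2/5·π_0 + 1/10·π_1 + 1/5·π_2 + 1/5·π_3
  π_1 = 1/5·π_0 + 1/5·π_1 + 1/5·π_2 + 2/5·π_3
  π_2 = 1/5·π_0 + 1/2·π_1 + 1/2·π_2 + 1/10·π_3
  normalize: π_0 + π_1 + π_2 + π_3 = 1
Solving the linear system gives exactly π = [69/313, 74/313, 113/313, 57/313].

π = [0.2204, 0.2364, 0.3610, 0.1821]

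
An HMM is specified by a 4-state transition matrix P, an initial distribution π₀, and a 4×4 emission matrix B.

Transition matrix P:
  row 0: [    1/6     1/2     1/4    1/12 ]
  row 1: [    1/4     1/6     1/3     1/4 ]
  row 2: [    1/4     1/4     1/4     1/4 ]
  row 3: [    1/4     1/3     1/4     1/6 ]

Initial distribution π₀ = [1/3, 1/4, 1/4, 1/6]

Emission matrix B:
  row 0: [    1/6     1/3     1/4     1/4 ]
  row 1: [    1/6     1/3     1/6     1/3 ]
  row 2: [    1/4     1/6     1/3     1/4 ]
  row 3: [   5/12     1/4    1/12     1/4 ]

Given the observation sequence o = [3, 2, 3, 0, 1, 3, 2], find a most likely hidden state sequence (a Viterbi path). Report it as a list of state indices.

t=0: δ = [8.333e-02, 8.333e-02, 6.250e-02, 4.167e-02]  (obs o_0=3)
t=1: δ = [5.208e-03, 6.944e-03, 9.259e-03, 1.736e-03]  ψ = [1, 0, 1, 1]  (obs o_1=2)
t=2: δ = [5.787e-04, 8.681e-04, 5.787e-04, 5.787e-04]  ψ = [2, 0, 1, 2]  (obs o_2=3)
t=3: δ = [3.617e-05, 4.823e-05, 7.234e-05, 9.042e-05]  ψ = [1, 0, 1, 1]  (obs o_3=0)
t=4: δ = [7.535e-06, 1.005e-05, 3.768e-06, 4.521e-06]  ψ = [3, 3, 3, 2]  (obs o_4=1)
t=5: δ = [6.279e-07, 1.256e-06, 8.372e-07, 6.279e-07]  ψ = [1, 0, 1, 1]  (obs o_5=3)
t=6: δ = [7.849e-08, 5.233e-08, 1.395e-07, 2.616e-08]  ψ = [1, 0, 1, 1]  (obs o_6=2)
backtrack: best end state = 2; path = [1, 0, 1, 3, 0, 1, 2]

path = [1, 0, 1, 3, 0, 1, 2]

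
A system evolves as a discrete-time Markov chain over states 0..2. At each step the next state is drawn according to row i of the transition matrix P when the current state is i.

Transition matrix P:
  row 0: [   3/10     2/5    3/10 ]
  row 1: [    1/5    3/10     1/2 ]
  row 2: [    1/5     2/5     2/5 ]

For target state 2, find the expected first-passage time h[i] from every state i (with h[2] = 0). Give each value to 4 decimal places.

h = [2.6829, 2.1951, 0.0000]

First-step conditioning: h[2] = 0; for i ≠ 2, h[i] = 1 + Σ_k P[i][k]·h[k].
  h[0] = 1 + 3/10·h[0] + 2/5·h[1]
  h[1] = 1 + 1/5·h[0] + 3/10·h[1]
Solving the 2×2 linear system over states ≠ 2 gives exactly h = [110/41, 90/41, 0] (h[2] = 0 is the target).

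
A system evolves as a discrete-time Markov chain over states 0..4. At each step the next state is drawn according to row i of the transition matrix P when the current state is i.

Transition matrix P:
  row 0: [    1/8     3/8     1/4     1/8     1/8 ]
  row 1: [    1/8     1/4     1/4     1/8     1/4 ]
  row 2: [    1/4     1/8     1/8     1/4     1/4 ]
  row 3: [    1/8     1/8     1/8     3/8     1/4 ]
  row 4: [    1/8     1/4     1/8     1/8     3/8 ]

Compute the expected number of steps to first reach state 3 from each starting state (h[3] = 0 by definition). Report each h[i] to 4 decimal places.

h = [6.6933, 6.7067, 5.9600, 0.0000, 6.8133]

First-step conditioning: h[3] = 0; for i ≠ 3, h[i] = 1 + Σ_k P[i][k]·h[k].
  h[0] = 1 + 1/8·h[0] + 3/8·h[1] + 1/4·h[2] + 1/8·h[4]
  h[1] = 1 + 1/8·h[0] + 1/4·h[1] + 1/4·h[2] + 1/4·h[4]
  h[2] = 1 + 1/4·h[0] + 1/8·h[1] + 1/8·h[2] + 1/4·h[4]
  h[4] = 1 + 1/8·h[0] + 1/4·h[1] + 1/8·h[2] + 3/8·h[4]
Solving the 4×4 linear system over states ≠ 3 gives exactly h = [502/75, 503/75, 149/25, 0, 511/75] (h[3] = 0 is the target).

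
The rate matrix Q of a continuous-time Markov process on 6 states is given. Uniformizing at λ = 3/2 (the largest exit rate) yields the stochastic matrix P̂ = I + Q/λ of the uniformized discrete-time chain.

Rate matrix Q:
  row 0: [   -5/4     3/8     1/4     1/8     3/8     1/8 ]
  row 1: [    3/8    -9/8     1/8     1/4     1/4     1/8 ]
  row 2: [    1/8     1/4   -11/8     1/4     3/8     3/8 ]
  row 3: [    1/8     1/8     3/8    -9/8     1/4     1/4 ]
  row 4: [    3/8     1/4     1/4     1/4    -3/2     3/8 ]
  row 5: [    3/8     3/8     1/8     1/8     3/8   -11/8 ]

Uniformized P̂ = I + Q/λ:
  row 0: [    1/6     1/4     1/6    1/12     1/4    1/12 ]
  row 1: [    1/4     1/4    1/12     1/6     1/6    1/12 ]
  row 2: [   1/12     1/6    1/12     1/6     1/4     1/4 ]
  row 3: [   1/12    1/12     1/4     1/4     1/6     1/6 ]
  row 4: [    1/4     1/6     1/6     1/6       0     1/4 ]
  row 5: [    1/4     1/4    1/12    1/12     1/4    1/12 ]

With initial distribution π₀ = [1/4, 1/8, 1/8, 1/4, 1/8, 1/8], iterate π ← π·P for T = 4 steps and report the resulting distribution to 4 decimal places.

π = [0.1861, 0.1984, 0.1388, 0.1514, 0.1765, 0.1486]

t=0: π = [0.2500, 0.1250, 0.1250, 0.2500, 0.1250, 0.1250]
t=1: π = [0.1667, 0.1875, 0.1563, 0.1563, 0.1875, 0.1458]
t=2: π = [0.1840, 0.1953, 0.1389, 0.1536, 0.1745, 0.1536]
t=3: π = [0.1859, 0.1983, 0.1388, 0.1513, 0.1773, 0.1484]
t=4: π = [0.1861, 0.1984, 0.1388, 0.1514, 0.1765, 0.1486]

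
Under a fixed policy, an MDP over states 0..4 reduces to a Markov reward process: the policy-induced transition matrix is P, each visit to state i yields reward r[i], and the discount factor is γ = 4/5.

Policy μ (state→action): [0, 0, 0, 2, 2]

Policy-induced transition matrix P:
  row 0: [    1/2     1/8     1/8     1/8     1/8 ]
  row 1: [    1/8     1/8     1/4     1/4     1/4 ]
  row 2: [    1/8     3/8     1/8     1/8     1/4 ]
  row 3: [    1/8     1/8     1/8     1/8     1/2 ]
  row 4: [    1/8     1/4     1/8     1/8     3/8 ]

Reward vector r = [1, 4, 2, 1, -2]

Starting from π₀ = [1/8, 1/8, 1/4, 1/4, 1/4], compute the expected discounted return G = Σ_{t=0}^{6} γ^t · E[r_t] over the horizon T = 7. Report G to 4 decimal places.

G = 3.3457

t=0: π = [0.1250, 0.1250, 0.2500, 0.2500, 0.2500], E[r] = 0.8750, γ^t·E[r] = 0.875000, running G = 0.875000
t=1: π = [0.1719, 0.2188, 0.1406, 0.1406, 0.3281], E[r] = 0.8125, γ^t·E[r] = 0.650000, running G = 1.525000
t=2: π = [0.1895, 0.2012, 0.1523, 0.1523, 0.3047], E[r] = 0.8418, γ^t·E[r] = 0.538750, running G = 2.063750
t=3: π = [0.1960, 0.2012, 0.1501, 0.1501, 0.3025], E[r] = 0.8462, γ^t·E[r] = 0.433250, running G = 2.497000
t=4: π = [0.1985, 0.2003, 0.1501, 0.1501, 0.3008], E[r] = 0.8487, γ^t·E[r] = 0.347613, running G = 2.844613
t=5: π = [0.1994, 0.2001, 0.1500, 0.1500, 0.3003], E[r] = 0.8495, γ^t·E[r] = 0.278360, running G = 3.122973
t=6: π = [0.1998, 0.2001, 0.1500, 0.1500, 0.3001], E[r] = 0.8498, γ^t·E[r] = 0.222772, running G = 3.345745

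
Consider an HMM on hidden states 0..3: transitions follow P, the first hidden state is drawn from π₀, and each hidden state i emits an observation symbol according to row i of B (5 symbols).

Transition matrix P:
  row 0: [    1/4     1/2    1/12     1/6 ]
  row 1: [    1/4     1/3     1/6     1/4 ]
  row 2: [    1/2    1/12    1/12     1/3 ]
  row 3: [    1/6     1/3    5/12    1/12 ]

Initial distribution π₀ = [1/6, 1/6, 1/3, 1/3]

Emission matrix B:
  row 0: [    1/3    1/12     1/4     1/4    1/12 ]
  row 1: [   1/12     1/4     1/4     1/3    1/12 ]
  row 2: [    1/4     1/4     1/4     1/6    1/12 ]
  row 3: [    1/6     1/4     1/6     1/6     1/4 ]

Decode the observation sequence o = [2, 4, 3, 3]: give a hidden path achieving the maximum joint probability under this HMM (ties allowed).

path = [2, 3, 1, 1]

t=0: δ = [4.167e-02, 4.167e-02, 8.333e-02, 5.556e-02]  (obs o_0=2)
t=1: δ = [3.472e-03, 1.736e-03, 1.929e-03, 6.944e-03]  ψ = [2, 0, 3, 2]  (obs o_1=4)
t=2: δ = [2.894e-04, 7.716e-04, 4.823e-04, 1.072e-04]  ψ = [3, 3, 3, 2]  (obs o_2=3)
t=3: δ = [6.028e-05, 8.573e-05, 2.143e-05, 3.215e-05]  ψ = [2, 1, 1, 1]  (obs o_3=3)
backtrack: best end state = 1; path = [2, 3, 1, 1]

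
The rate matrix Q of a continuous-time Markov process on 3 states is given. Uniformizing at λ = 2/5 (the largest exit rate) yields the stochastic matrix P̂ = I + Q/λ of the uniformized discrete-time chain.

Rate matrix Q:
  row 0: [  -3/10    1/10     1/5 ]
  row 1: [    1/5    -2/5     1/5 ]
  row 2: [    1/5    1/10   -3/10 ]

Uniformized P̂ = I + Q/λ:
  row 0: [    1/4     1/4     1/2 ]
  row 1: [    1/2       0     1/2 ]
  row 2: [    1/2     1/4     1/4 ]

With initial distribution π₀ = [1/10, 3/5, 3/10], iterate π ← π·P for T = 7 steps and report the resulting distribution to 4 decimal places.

t=0: π = [0.1000, 0.6000, 0.3000]
t=1: π = [0.4750, 0.1000, 0.4250]
t=2: π = [0.3813, 0.2250, 0.3938]
t=3: π = [0.4047, 0.1938, 0.4016]
t=4: π = [0.3988, 0.2016, 0.3996]
t=5: π = [0.4003, 0.1996, 0.4001]
t=6: π = [0.3999, 0.2001, 0.4000]
t=7: π = [0.4000, 0.2000, 0.4000]

π = [0.4000, 0.2000, 0.4000]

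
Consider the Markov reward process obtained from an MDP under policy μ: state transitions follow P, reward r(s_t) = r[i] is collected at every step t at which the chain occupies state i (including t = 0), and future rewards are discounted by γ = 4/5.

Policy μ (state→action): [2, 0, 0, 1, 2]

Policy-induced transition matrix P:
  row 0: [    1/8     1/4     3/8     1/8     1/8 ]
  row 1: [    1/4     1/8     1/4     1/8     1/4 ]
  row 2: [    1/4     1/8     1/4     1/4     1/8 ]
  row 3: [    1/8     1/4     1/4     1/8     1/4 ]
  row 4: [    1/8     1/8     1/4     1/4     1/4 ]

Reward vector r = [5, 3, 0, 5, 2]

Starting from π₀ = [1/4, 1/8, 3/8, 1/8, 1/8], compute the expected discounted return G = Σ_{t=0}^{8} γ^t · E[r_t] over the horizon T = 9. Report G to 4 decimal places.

G = 11.5557

t=0: π = [0.2500, 0.1250, 0.3750, 0.1250, 0.1250], E[r] = 2.5000, γ^t·E[r] = 2.500000, running G = 2.500000
t=1: π = [0.1875, 0.1719, 0.2813, 0.1875, 0.1719], E[r] = 2.7344, γ^t·E[r] = 2.187500, running G = 4.687500
t=2: π = [0.1816, 0.1719, 0.2734, 0.1816, 0.1914], E[r] = 2.7148, γ^t·E[r] = 1.737500, running G = 6.425000
t=3: π = [0.1807, 0.1704, 0.2727, 0.1831, 0.1931], E[r] = 2.7163, γ^t·E[r] = 1.390750, running G = 7.815750
t=4: π = [0.1804, 0.1705, 0.2726, 0.1832, 0.1933], E[r] = 2.7162, γ^t·E[r] = 1.112538, running G = 8.928288
t=5: π = [0.1804, 0.1705, 0.2725, 0.1832, 0.1934], E[r] = 2.7162, γ^t·E[r] = 0.890050, running G = 9.818338
t=6: π = [0.1804, 0.1705, 0.2725, 0.1832, 0.1934], E[r] = 2.7162, γ^t·E[r] = 0.712037, running G = 10.530374
t=7: π = [0.1804, 0.1705, 0.2725, 0.1832, 0.1934], E[r] = 2.7162, γ^t·E[r] = 0.569630, running G = 11.100004
t=8: π = [0.1804, 0.1705, 0.2725, 0.1832, 0.1934], E[r] = 2.7162, γ^t·E[r] = 0.455704, running G = 11.555708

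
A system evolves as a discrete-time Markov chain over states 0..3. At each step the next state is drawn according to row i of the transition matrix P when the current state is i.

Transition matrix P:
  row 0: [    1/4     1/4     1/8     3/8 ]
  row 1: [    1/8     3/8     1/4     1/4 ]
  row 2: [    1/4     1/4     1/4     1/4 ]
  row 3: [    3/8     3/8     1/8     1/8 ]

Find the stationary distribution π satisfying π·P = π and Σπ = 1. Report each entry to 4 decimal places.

π = [0.2410, 0.3213, 0.1888, 0.2490]

Balance equations π_j = Σ_i π_i·P[i][j]:
  π_0 = 1/4·π_0 + 1/8·π_1 + 1/4·π_2 + 3/8·π_3
  π_1 = 1/4·π_0 + 3/8·π_1 + 1/4·π_2 + 3/8·π_3
  π_2 = 1/8·π_0 + 1/4·π_1 + 1/4·π_2 + 1/8·π_3
  normalize: π_0 + π_1 + π_2 + π_3 = 1
Solving the linear system gives exactly π = [20/83, 80/249, 47/249, 62/249].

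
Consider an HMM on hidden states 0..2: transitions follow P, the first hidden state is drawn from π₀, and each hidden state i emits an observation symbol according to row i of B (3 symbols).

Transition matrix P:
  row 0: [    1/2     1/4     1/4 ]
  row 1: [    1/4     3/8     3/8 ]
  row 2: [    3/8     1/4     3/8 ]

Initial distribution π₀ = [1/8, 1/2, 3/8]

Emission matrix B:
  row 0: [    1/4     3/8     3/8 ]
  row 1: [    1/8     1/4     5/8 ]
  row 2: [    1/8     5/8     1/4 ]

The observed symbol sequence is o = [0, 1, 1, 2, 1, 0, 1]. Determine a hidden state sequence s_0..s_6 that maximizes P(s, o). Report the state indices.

path = [1, 2, 2, 1, 2, 0, 0]

t=0: δ = [3.125e-02, 6.250e-02, 4.688e-02]  (obs o_0=0)
t=1: δ = [6.592e-03, 5.859e-03, 1.465e-02]  ψ = [2, 1, 1]  (obs o_1=1)
t=2: δ = [2.060e-03, 9.155e-04, 3.433e-03]  ψ = [2, 2, 2]  (obs o_2=1)
t=3: δ = [4.828e-04, 5.364e-04, 3.219e-04]  ψ = [2, 2, 2]  (obs o_3=2)
t=4: δ = [9.052e-05, 5.029e-05, 1.257e-04]  ψ = [0, 1, 1]  (obs o_4=1)
t=5: δ = [1.179e-05, 3.929e-06, 5.894e-06]  ψ = [2, 2, 2]  (obs o_5=0)
t=6: δ = [2.210e-06, 7.367e-07, 1.842e-06]  ψ = [0, 0, 0]  (obs o_6=1)
backtrack: best end state = 0; path = [1, 2, 2, 1, 2, 0, 0]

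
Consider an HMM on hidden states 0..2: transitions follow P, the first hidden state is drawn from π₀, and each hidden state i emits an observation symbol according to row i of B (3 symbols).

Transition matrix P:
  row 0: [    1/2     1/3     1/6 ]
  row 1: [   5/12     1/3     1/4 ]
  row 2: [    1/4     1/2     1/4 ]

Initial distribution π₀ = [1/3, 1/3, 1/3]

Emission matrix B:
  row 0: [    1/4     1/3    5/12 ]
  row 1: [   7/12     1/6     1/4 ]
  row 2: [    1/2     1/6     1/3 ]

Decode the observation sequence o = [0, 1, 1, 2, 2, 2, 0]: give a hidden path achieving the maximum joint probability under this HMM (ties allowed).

t=0: δ = [8.333e-02, 1.944e-01, 1.667e-01]  (obs o_0=0)
t=1: δ = [2.701e-02, 1.389e-02, 8.102e-03]  ψ = [1, 2, 1]  (obs o_1=1)
t=2: δ = [4.501e-03, 1.500e-03, 7.502e-04]  ψ = [0, 0, 0]  (obs o_2=1)
t=3: δ = [9.377e-04, 3.751e-04, 2.501e-04]  ψ = [0, 0, 0]  (obs o_3=2)
t=4: δ = [1.954e-04, 7.814e-05, 5.210e-05]  ψ = [0, 0, 0]  (obs o_4=2)
t=5: δ = [4.070e-05, 1.628e-05, 1.085e-05]  ψ = [0, 0, 0]  (obs o_5=2)
t=6: δ = [5.087e-06, 7.914e-06, 3.392e-06]  ψ = [0, 0, 0]  (obs o_6=0)
backtrack: best end state = 1; path = [1, 0, 0, 0, 0, 0, 1]

path = [1, 0, 0, 0, 0, 0, 1]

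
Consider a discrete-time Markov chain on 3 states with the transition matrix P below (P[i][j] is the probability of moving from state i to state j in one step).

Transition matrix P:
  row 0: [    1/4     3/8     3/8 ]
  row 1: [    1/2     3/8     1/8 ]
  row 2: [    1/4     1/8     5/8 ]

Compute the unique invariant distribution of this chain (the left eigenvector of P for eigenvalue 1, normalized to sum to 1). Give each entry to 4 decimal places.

π = [0.3182, 0.2727, 0.4091]

Balance equations π_j = Σ_i π_i·P[i][j]:
  π_0 = 1/4·π_0 + 1/2·π_1 + 1/4·π_2
  π_1 = 3/8·π_0 + 3/8·π_1 + 1/8·π_2
  normalize: π_0 + π_1 + π_2 = 1
Solving the linear system gives exactly π = [7/22, 3/11, 9/22].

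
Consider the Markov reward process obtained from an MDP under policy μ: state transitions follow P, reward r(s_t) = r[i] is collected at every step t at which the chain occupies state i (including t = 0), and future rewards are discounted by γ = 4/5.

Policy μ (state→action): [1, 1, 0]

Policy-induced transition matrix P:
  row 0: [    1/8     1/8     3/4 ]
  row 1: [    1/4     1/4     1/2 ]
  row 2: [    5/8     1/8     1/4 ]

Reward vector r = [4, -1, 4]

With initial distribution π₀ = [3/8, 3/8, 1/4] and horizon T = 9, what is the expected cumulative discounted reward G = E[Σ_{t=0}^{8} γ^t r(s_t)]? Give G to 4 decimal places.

t=0: π = [0.3750, 0.3750, 0.2500], E[r] = 2.1250, γ^t·E[r] = 2.125000, running G = 2.125000
t=1: π = [0.2969, 0.1719, 0.5313], E[r] = 3.1406, γ^t·E[r] = 2.512500, running G = 4.637500
t=2: π = [0.4121, 0.1465, 0.4414], E[r] = 3.2676, γ^t·E[r] = 2.091250, running G = 6.728750
t=3: π = [0.3640, 0.1433, 0.4927], E[r] = 3.2834, γ^t·E[r] = 1.681125, running G = 8.409875
t=4: π = [0.3893, 0.1429, 0.4678], E[r] = 3.2854, γ^t·E[r] = 1.345713, running G = 9.755588
t=5: π = [0.3768, 0.1429, 0.4804], E[r] = 3.2857, γ^t·E[r] = 1.076651, running G = 10.832239
t=6: π = [0.3830, 0.1429, 0.4741], E[r] = 3.2857, γ^t·E[r] = 0.861329, running G = 11.693568
t=7: π = [0.3799, 0.1429, 0.4772], E[r] = 3.2857, γ^t·E[r] = 0.689064, running G = 12.382632
t=8: π = [0.3815, 0.1429, 0.4757], E[r] = 3.2857, γ^t·E[r] = 0.551251, running G = 12.933883

G = 12.9339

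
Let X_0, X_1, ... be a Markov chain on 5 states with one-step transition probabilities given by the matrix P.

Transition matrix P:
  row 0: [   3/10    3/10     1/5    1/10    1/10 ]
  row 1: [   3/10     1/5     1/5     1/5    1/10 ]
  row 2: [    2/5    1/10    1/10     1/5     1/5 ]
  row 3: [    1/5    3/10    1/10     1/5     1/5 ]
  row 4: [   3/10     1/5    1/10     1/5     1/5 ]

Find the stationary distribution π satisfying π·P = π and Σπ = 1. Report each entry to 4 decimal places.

Balance equations π_j = Σ_i π_i·P[i][j]:
  π_0 = 3/10·π_0 + 3/10·π_1 + 2/5·π_2 + 1/5·π_3 + 3/10·π_4
  π_1 = 3/10·π_0 + 1/5·π_1 + 1/10·π_2 + 3/10·π_3 + 1/5·π_4
  π_2 = 1/5·π_0 + 1/5·π_1 + 1/10·π_2 + 1/10·π_3 + 1/10·π_4
  π_3 = 1/10·π_0 + 1/5·π_1 + 1/5·π_2 + 1/5·π_3 + 1/5·π_4
  normalize: π_0 + π_1 + π_2 + π_3 + π_4 = 1
Solving the linear system gives exactly π = [295/989, 229/989, 1513/9890, 1683/9890, 727/4945].

π = [0.2983, 0.2315, 0.1530, 0.1702, 0.1470]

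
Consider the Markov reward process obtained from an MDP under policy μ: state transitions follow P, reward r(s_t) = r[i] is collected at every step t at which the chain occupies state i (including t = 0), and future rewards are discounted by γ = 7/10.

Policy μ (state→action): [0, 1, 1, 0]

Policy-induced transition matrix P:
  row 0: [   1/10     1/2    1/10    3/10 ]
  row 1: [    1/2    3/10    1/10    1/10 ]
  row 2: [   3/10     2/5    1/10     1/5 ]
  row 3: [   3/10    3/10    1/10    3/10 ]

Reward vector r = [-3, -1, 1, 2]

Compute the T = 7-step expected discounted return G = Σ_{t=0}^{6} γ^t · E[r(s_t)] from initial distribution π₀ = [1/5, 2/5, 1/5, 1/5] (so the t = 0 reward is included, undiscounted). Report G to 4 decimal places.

G = -2.0635

t=0: π = [0.2000, 0.4000, 0.2000, 0.2000], E[r] = -0.4000, γ^t·E[r] = -0.400000, running G = -0.400000
t=1: π = [0.3400, 0.3600, 0.1000, 0.2000], E[r] = -0.8800, γ^t·E[r] = -0.616000, running G = -1.016000
t=2: π = [0.3040, 0.3780, 0.1000, 0.2180], E[r] = -0.7540, γ^t·E[r] = -0.369460, running G = -1.385460
t=3: π = [0.3148, 0.3708, 0.1000, 0.2144], E[r] = -0.7864, γ^t·E[r] = -0.269735, running G = -1.655195
t=4: π = [0.3112, 0.3730, 0.1000, 0.2158], E[r] = -0.7749, γ^t·E[r] = -0.186049, running G = -1.841244
t=5: π = [0.3124, 0.3722, 0.1000, 0.2154], E[r] = -0.7785, γ^t·E[r] = -0.130839, running G = -1.972083
t=6: π = [0.3120, 0.3725, 0.1000, 0.2156], E[r] = -0.7773, γ^t·E[r] = -0.091448, running G = -2.063531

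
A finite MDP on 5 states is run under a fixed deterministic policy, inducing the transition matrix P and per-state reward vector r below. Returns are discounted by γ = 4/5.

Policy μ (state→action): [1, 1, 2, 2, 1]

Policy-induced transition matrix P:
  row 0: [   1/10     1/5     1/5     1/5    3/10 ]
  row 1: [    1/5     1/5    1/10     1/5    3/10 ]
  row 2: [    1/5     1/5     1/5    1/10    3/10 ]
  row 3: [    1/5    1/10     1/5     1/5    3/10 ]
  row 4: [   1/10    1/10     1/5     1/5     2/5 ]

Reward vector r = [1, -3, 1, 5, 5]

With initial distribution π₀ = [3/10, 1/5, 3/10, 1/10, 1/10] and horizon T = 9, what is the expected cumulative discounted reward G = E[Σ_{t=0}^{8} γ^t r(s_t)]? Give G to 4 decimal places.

t=0: π = [0.3000, 0.2000, 0.3000, 0.1000, 0.1000], E[r] = 1.0000, γ^t·E[r] = 1.000000, running G = 1.000000
t=1: π = [0.1600, 0.1800, 0.1800, 0.1700, 0.3100], E[r] = 2.2000, γ^t·E[r] = 1.760000, running G = 2.760000
t=2: π = [0.1530, 0.1520, 0.1820, 0.1820, 0.3310], E[r] = 2.4440, γ^t·E[r] = 1.564160, running G = 4.324160
t=3: π = [0.1516, 0.1487, 0.1848, 0.1818, 0.3331], E[r] = 2.4648, γ^t·E[r] = 1.261978, running G = 5.586138
t=4: π = [0.1515, 0.1485, 0.1851, 0.1815, 0.3333], E[r] = 2.4653, γ^t·E[r] = 1.009779, running G = 6.595916
t=5: π = [0.1515, 0.1485, 0.1851, 0.1815, 0.3333], E[r] = 2.4652, γ^t·E[r] = 0.807798, running G = 7.403714
t=6: π = [0.1515, 0.1485, 0.1851, 0.1815, 0.3333], E[r] = 2.4652, γ^t·E[r] = 0.646237, running G = 8.049952
t=7: π = [0.1515, 0.1485, 0.1851, 0.1815, 0.3333], E[r] = 2.4652, γ^t·E[r] = 0.516990, running G = 8.566942
t=8: π = [0.1515, 0.1485, 0.1851, 0.1815, 0.3333], E[r] = 2.4652, γ^t·E[r] = 0.413592, running G = 8.980534

G = 8.9805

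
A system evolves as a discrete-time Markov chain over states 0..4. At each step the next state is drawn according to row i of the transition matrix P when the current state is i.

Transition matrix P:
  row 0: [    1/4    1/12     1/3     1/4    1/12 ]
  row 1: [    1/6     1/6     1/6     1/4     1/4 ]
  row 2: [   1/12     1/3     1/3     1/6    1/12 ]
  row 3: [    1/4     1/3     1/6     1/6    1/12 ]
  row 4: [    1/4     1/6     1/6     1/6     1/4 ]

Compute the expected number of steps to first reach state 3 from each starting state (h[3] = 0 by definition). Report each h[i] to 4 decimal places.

h = [4.6452, 4.6452, 5.0323, 0.0000, 5.0323]

First-step conditioning: h[3] = 0; for i ≠ 3, h[i] = 1 + Σ_k P[i][k]·h[k].
  h[0] = 1 + 1/4·h[0] + 1/12·h[1] + 1/3·h[2] + 1/12·h[4]
  h[1] = 1 + 1/6·h[0] + 1/6·h[1] + 1/6·h[2] + 1/4·h[4]
  h[2] = 1 + 1/12·h[0] + 1/3·h[1] + 1/3·h[2] + 1/12·h[4]
  h[4] = 1 + 1/4·h[0] + 1/6·h[1] + 1/6·h[2] + 1/4·h[4]
Solving the 4×4 linear system over states ≠ 3 gives exactly h = [144/31, 144/31, 156/31, 0, 156/31] (h[3] = 0 is the target).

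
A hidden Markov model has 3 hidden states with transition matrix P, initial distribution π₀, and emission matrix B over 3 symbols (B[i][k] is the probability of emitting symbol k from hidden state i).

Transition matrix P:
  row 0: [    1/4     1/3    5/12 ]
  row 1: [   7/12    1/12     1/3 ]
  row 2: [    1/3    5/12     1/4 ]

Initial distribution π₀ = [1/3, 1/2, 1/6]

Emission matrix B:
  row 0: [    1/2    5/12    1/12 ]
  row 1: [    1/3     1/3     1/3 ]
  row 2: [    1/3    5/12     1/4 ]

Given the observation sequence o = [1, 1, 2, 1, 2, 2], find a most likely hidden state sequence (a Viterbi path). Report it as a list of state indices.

path = [1, 0, 1, 0, 2, 1]

t=0: δ = [1.389e-01, 1.667e-01, 6.944e-02]  (obs o_0=1)
t=1: δ = [4.051e-02, 1.543e-02, 2.411e-02]  ψ = [1, 0, 0]  (obs o_1=1)
t=2: δ = [8.439e-04, 4.501e-03, 4.220e-03]  ψ = [0, 0, 0]  (obs o_2=2)
t=3: δ = [1.094e-03, 5.861e-04, 6.251e-04]  ψ = [1, 2, 1]  (obs o_3=1)
t=4: δ = [2.849e-05, 1.216e-04, 1.140e-04]  ψ = [1, 0, 0]  (obs o_4=2)
t=5: δ = [5.909e-06, 1.583e-05, 1.013e-05]  ψ = [1, 2, 1]  (obs o_5=2)
backtrack: best end state = 1; path = [1, 0, 1, 0, 2, 1]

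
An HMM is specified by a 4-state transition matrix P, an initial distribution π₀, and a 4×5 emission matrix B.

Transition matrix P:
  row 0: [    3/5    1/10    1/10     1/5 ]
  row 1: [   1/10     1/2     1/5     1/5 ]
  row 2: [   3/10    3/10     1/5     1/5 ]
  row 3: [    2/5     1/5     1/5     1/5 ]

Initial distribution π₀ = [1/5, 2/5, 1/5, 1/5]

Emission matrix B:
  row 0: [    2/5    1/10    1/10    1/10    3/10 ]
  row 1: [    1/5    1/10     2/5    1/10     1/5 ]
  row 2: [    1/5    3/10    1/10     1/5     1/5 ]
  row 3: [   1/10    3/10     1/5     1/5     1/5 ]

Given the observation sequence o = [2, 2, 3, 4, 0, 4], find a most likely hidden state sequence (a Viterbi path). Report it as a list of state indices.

path = [1, 1, 3, 0, 0, 0]

t=0: δ = [2.000e-02, 1.600e-01, 2.000e-02, 4.000e-02]  (obs o_0=2)
t=1: δ = [1.600e-03, 3.200e-02, 3.200e-03, 6.400e-03]  ψ = [1, 1, 1, 1]  (obs o_1=2)
t=2: δ = [3.200e-04, 1.600e-03, 1.280e-03, 1.280e-03]  ψ = [1, 1, 1, 1]  (obs o_2=3)
t=3: δ = [1.536e-04, 1.600e-04, 6.400e-05, 6.400e-05]  ψ = [3, 1, 1, 1]  (obs o_3=4)
t=4: δ = [3.686e-05, 1.600e-05, 6.400e-06, 3.200e-06]  ψ = [0, 1, 1, 1]  (obs o_4=0)
t=5: δ = [6.636e-06, 1.600e-06, 7.373e-07, 1.475e-06]  ψ = [0, 1, 0, 0]  (obs o_5=4)
backtrack: best end state = 0; path = [1, 1, 3, 0, 0, 0]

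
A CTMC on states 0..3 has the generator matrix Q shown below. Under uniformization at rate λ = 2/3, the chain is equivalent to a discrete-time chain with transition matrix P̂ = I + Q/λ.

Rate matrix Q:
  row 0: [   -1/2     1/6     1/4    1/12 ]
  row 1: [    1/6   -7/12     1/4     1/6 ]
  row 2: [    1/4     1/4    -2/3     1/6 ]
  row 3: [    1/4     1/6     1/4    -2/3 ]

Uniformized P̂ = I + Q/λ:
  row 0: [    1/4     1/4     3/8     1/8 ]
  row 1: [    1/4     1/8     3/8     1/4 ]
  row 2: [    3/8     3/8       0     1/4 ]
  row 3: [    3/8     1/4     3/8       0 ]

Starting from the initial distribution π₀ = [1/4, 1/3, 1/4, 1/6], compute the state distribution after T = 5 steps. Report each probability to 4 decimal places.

t=0: π = [0.2500, 0.3333, 0.2500, 0.1667]
t=1: π = [0.3021, 0.2396, 0.2813, 0.1771]
t=2: π = [0.3073, 0.2552, 0.2695, 0.1680]
t=3: π = [0.3047, 0.2518, 0.2739, 0.1696]
t=4: π = [0.3054, 0.2528, 0.2723, 0.1695]
t=5: π = [0.3052, 0.2524, 0.2729, 0.1694]

π = [0.3052, 0.2524, 0.2729, 0.1694]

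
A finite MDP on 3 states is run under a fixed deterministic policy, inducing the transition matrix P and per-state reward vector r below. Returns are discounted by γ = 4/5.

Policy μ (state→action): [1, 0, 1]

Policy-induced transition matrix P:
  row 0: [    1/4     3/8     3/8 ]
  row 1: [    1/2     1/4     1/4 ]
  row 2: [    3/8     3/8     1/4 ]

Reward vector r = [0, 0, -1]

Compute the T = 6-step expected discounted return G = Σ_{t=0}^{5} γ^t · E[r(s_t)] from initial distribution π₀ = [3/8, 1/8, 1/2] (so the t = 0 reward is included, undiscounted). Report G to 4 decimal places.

G = -1.2955

t=0: π = [0.3750, 0.1250, 0.5000], E[r] = -0.5000, γ^t·E[r] = -0.500000, running G = -0.500000
t=1: π = [0.3438, 0.3594, 0.2969], E[r] = -0.2969, γ^t·E[r] = -0.237500, running G = -0.737500
t=2: π = [0.3770, 0.3301, 0.2930], E[r] = -0.2930, γ^t·E[r] = -0.187500, running G = -0.925000
t=3: π = [0.3691, 0.3337, 0.2971], E[r] = -0.2971, γ^t·E[r] = -0.152125, running G = -1.077125
t=4: π = [0.3706, 0.3333, 0.2961], E[r] = -0.2961, γ^t·E[r] = -0.121300, running G = -1.198425
t=5: π = [0.3703, 0.3333, 0.2963], E[r] = -0.2963, γ^t·E[r] = -0.097099, running G = -1.295524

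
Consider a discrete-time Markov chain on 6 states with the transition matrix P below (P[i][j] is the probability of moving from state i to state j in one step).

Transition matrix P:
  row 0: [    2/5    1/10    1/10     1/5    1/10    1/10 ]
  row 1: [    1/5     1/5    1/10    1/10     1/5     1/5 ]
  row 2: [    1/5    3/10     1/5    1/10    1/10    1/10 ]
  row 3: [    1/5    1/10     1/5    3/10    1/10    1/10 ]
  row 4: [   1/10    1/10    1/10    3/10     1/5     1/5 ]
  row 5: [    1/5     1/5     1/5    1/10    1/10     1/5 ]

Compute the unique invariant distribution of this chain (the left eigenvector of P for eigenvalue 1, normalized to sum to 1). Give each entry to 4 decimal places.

Balance equations π_j = Σ_i π_i·P[i][j]:
  π_0 = 2/5·π_0 + 1/5·π_1 + 1/5·π_2 + 1/5·π_3 + 1/10·π_4 + 1/5·π_5
  π_1 = 1/10·π_0 + 1/5·π_1 + 3/10·π_2 + 1/10·π_3 + 1/10·π_4 + 1/5·π_5
  π_2 = 1/10·π_0 + 1/10·π_1 + 1/5·π_2 + 1/5·π_3 + 1/10·π_4 + 1/5·π_5
  π_3 = 1/5·π_0 + 1/10·π_1 + 1/10·π_2 + 3/10·π_3 + 3/10·π_4 + 1/10·π_5
  π_4 = 1/10·π_0 + 1/5·π_1 + 1/10·π_2 + 1/10·π_3 + 1/5·π_4 + 1/10·π_5
  normalize: π_0 + π_1 + π_2 + π_3 + π_4 + π_5 = 1
Solving the linear system gives exactly π = [6893/29471, 4711/29471, 4354/29471, 5495/29471, 3798/29471, 4220/29471].

π = [0.2339, 0.1599, 0.1477, 0.1865, 0.1289, 0.1432]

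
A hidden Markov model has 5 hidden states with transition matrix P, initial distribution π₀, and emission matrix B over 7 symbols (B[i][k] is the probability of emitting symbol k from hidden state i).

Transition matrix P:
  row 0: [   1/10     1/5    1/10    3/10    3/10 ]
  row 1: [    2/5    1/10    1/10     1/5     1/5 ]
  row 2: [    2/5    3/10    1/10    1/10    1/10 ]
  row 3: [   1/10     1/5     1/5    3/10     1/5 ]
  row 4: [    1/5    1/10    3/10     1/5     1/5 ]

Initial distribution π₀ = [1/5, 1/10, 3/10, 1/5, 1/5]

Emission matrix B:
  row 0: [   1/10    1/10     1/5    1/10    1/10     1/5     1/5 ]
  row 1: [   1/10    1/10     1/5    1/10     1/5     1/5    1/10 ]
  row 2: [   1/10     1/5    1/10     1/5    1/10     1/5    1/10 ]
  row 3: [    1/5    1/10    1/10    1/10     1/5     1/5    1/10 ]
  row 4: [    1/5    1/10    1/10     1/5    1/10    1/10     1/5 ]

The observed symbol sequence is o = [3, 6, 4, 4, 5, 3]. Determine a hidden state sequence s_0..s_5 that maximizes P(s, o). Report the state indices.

t=0: δ = [2.000e-02, 1.000e-02, 6.000e-02, 2.000e-02, 4.000e-02]  (obs o_0=3)
t=1: δ = [4.800e-03, 1.800e-03, 1.200e-03, 8.000e-04, 1.600e-03]  ψ = [2, 2, 4, 4, 4]  (obs o_1=6)
t=2: δ = [7.200e-05, 1.920e-04, 4.800e-05, 2.880e-04, 1.440e-04]  ψ = [1, 0, 0, 0, 0]  (obs o_2=4)
t=3: δ = [7.680e-06, 1.152e-05, 5.760e-06, 1.728e-05, 5.760e-06]  ψ = [1, 3, 3, 3, 3]  (obs o_3=4)
t=4: δ = [9.216e-07, 6.912e-07, 6.912e-07, 1.037e-06, 3.456e-07]  ψ = [1, 3, 3, 3, 3]  (obs o_4=5)
t=5: δ = [2.765e-08, 2.074e-08, 4.147e-08, 3.110e-08, 5.530e-08]  ψ = [1, 2, 3, 3, 0]  (obs o_5=3)
backtrack: best end state = 4; path = [2, 0, 3, 1, 0, 4]

path = [2, 0, 3, 1, 0, 4]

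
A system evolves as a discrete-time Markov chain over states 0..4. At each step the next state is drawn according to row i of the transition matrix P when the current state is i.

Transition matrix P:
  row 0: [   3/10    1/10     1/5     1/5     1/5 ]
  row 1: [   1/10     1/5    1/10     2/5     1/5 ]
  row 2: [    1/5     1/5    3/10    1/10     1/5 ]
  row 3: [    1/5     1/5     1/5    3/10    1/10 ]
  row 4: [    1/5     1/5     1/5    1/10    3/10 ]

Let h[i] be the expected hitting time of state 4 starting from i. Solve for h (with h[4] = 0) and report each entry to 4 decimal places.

h = [5.6659, 5.8156, 5.6107, 6.3121, 0.0000]

First-step conditioning: h[4] = 0; for i ≠ 4, h[i] = 1 + Σ_k P[i][k]·h[k].
  h[0] = 1 + 3/10·h[0] + 1/10·h[1] + 1/5·h[2] + 1/5·h[3]
  h[1] = 1 + 1/10·h[0] + 1/5·h[1] + 1/10·h[2] + 2/5·h[3]
  h[2] = 1 + 1/5·h[0] + 1/5·h[1] + 3/10·h[2] + 1/10·h[3]
  h[3] = 1 + 1/5·h[0] + 1/5·h[1] + 1/5·h[2] + 3/10·h[3]
Solving the 4×4 linear system over states ≠ 4 gives exactly h = [7190/1269, 820/141, 7120/1269, 890/141, 0] (h[4] = 0 is the target).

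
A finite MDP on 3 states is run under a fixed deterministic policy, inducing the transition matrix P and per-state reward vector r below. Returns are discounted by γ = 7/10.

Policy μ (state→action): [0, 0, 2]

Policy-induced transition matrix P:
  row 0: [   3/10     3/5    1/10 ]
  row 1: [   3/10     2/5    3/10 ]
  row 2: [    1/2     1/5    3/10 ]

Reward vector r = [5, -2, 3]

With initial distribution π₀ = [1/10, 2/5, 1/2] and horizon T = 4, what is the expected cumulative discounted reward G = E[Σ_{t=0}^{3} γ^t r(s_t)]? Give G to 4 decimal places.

t=0: π = [0.1000, 0.4000, 0.5000], E[r] = 1.2000, γ^t·E[r] = 1.200000, running G = 1.200000
t=1: π = [0.4000, 0.3200, 0.2800], E[r] = 2.2000, γ^t·E[r] = 1.540000, running G = 2.740000
t=2: π = [0.3560, 0.4240, 0.2200], E[r] = 1.5920, γ^t·E[r] = 0.780080, running G = 3.520080
t=3: π = [0.3440, 0.4272, 0.2288], E[r] = 1.5520, γ^t·E[r] = 0.532336, running G = 4.052416

G = 4.0524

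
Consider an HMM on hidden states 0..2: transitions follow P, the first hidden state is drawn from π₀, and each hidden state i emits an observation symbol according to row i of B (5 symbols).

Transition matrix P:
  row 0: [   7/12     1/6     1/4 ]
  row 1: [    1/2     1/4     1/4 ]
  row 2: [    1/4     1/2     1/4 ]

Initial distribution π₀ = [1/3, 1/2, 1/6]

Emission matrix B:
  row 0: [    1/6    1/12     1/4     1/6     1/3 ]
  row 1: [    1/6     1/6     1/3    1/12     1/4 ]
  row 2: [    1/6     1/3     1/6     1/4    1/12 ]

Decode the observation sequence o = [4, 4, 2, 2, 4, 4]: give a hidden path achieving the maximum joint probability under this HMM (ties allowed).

t=0: δ = [1.111e-01, 1.250e-01, 1.389e-02]  (obs o_0=4)
t=1: δ = [2.160e-02, 7.812e-03, 2.604e-03]  ψ = [0, 1, 1]  (obs o_1=4)
t=2: δ = [3.151e-03, 1.200e-03, 9.002e-04]  ψ = [0, 0, 0]  (obs o_2=2)
t=3: δ = [4.595e-04, 1.750e-04, 1.313e-04]  ψ = [0, 0, 0]  (obs o_3=2)
t=4: δ = [8.934e-05, 1.915e-05, 9.573e-06]  ψ = [0, 0, 0]  (obs o_4=4)
t=5: δ = [1.737e-05, 3.723e-06, 1.861e-06]  ψ = [0, 0, 0]  (obs o_5=4)
backtrack: best end state = 0; path = [0, 0, 0, 0, 0, 0]

path = [0, 0, 0, 0, 0, 0]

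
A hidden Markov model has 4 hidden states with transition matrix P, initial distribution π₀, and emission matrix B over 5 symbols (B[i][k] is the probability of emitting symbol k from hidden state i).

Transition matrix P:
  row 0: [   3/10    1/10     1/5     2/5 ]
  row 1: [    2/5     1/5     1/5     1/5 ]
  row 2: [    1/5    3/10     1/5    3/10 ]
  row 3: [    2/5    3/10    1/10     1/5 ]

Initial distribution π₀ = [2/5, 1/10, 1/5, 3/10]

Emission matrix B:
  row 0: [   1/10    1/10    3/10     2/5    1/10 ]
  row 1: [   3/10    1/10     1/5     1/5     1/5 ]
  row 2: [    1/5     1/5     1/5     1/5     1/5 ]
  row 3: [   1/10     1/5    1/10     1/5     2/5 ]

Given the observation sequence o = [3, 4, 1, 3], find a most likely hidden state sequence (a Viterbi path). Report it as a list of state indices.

t=0: δ = [1.600e-01, 2.000e-02, 4.000e-02, 6.000e-02]  (obs o_0=3)
t=1: δ = [4.800e-03, 3.600e-03, 6.400e-03, 2.560e-02]  ψ = [0, 3, 0, 0]  (obs o_1=4)
t=2: δ = [1.024e-03, 7.680e-04, 5.120e-04, 1.024e-03]  ψ = [3, 3, 3, 3]  (obs o_2=1)
t=3: δ = [1.638e-04, 6.144e-05, 4.096e-05, 8.192e-05]  ψ = [3, 3, 0, 0]  (obs o_3=3)
backtrack: best end state = 0; path = [0, 3, 3, 0]

path = [0, 3, 3, 0]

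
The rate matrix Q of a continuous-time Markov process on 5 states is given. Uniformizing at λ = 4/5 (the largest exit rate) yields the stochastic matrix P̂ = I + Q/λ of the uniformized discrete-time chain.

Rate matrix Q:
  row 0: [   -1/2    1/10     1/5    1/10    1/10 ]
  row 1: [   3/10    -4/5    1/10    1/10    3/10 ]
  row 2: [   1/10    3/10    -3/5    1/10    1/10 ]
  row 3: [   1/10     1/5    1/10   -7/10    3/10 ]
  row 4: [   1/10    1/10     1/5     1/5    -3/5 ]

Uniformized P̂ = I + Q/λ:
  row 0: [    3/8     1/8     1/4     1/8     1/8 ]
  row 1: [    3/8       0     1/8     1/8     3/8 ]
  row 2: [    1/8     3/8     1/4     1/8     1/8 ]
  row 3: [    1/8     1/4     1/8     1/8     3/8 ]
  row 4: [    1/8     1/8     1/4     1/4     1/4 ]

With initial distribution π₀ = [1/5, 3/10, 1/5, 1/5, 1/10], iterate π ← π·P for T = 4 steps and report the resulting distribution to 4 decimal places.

t=0: π = [0.2000, 0.3000, 0.2000, 0.2000, 0.1000]
t=1: π = [0.2500, 0.1625, 0.1875, 0.1375, 0.2625]
t=2: π = [0.2281, 0.1688, 0.2125, 0.1578, 0.2328]
t=3: π = [0.2242, 0.1768, 0.2092, 0.1541, 0.2357]
t=4: π = [0.2252, 0.1745, 0.2086, 0.1545, 0.2372]

π = [0.2252, 0.1745, 0.2086, 0.1545, 0.2372]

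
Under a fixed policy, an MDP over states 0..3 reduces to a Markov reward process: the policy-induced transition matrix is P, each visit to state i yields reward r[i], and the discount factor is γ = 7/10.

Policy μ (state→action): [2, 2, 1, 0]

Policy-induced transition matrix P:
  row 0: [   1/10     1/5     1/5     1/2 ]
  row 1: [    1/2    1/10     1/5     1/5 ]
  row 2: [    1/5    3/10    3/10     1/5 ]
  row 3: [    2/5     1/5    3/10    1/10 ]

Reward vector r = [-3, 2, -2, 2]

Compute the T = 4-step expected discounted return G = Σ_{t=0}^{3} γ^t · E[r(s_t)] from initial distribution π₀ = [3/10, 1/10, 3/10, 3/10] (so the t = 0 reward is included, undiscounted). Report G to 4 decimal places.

t=0: π = [0.3000, 0.1000, 0.3000, 0.3000], E[r] = -0.7000, γ^t·E[r] = -0.700000, running G = -0.700000
t=1: π = [0.2600, 0.2200, 0.2600, 0.2600], E[r] = -0.3400, γ^t·E[r] = -0.238000, running G = -0.938000
t=2: π = [0.2920, 0.2040, 0.2520, 0.2520], E[r] = -0.4680, γ^t·E[r] = -0.229320, running G = -1.167320
t=3: π = [0.2824, 0.2048, 0.2504, 0.2624], E[r] = -0.4136, γ^t·E[r] = -0.141865, running G = -1.309185

G = -1.3092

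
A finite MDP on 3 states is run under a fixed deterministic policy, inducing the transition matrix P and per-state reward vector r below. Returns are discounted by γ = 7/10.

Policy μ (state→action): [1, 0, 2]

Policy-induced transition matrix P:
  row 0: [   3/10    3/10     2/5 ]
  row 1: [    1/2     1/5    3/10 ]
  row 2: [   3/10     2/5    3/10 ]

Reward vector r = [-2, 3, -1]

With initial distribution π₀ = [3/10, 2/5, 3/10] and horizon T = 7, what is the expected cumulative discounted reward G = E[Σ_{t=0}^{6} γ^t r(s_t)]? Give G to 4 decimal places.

G = -0.0517

t=0: π = [0.3000, 0.4000, 0.3000], E[r] = 0.3000, γ^t·E[r] = 0.300000, running G = 0.300000
t=1: π = [0.3800, 0.2900, 0.3300], E[r] = -0.2200, γ^t·E[r] = -0.154000, running G = 0.146000
t=2: π = [0.3580, 0.3040, 0.3380], E[r] = -0.1420, γ^t·E[r] = -0.069580, running G = 0.076420
t=3: π = [0.3608, 0.3034, 0.3358], E[r] = -0.1472, γ^t·E[r] = -0.050490, running G = 0.025930
t=4: π = [0.3607, 0.3032, 0.3361], E[r] = -0.1477, γ^t·E[r] = -0.035468, running G = -0.009537
t=5: π = [0.3606, 0.3033, 0.3361], E[r] = -0.1475, γ^t·E[r] = -0.024792, running G = -0.034330
t=6: π = [0.3607, 0.3033, 0.3361], E[r] = -0.1475, γ^t·E[r] = -0.017358, running G = -0.051688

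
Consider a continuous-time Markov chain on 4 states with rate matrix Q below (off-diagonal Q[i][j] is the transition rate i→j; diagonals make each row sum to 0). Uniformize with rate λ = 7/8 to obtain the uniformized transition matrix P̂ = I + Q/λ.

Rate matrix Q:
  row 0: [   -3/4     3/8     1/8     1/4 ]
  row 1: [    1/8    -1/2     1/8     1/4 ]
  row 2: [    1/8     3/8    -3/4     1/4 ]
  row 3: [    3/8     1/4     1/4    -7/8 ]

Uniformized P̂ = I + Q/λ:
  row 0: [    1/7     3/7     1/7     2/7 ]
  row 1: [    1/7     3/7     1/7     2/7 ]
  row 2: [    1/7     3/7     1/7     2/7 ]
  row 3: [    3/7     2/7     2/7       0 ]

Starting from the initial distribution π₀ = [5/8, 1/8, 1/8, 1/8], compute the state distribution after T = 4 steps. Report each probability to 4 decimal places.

π = [0.2070, 0.3965, 0.1749, 0.2216]

t=0: π = [0.6250, 0.1250, 0.1250, 0.1250]
t=1: π = [0.1786, 0.4107, 0.1607, 0.2500]
t=2: π = [0.2143, 0.3929, 0.1786, 0.2143]
t=3: π = [0.2041, 0.3980, 0.1735, 0.2245]
t=4: π = [0.2070, 0.3965, 0.1749, 0.2216]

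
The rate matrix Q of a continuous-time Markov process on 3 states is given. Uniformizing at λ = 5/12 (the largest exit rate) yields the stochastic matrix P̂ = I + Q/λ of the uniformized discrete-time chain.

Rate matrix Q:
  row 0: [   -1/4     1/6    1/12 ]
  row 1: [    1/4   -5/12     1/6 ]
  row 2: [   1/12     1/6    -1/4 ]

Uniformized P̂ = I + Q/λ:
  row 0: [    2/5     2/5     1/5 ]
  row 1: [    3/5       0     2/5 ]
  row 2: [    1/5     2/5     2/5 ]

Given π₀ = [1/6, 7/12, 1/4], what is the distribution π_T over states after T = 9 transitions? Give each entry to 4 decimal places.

t=0: π = [0.1667, 0.5833, 0.2500]
t=1: π = [0.4667, 0.1667, 0.3667]
t=2: π = [0.3600, 0.3333, 0.3067]
t=3: π = [0.4053, 0.2667, 0.3280]
t=4: π = [0.3877, 0.2933, 0.3189]
t=5: π = [0.3949, 0.2827, 0.3225]
t=6: π = [0.3920, 0.2869, 0.3210]
t=7: π = [0.3932, 0.2852, 0.3216]
t=8: π = [0.3927, 0.2859, 0.3214]
t=9: π = [0.3929, 0.2856, 0.3215]

π = [0.3929, 0.2856, 0.3215]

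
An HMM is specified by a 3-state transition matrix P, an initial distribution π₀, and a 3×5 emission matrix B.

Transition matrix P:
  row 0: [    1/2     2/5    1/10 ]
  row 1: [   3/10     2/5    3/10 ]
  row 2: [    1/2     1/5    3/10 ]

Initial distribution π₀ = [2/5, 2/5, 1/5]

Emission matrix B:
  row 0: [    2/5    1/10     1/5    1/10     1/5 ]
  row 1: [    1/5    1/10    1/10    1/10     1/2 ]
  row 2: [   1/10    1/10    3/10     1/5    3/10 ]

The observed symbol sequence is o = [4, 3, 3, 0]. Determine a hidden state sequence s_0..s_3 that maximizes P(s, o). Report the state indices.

path = [1, 2, 2, 0]

t=0: δ = [8.000e-02, 2.000e-01, 6.000e-02]  (obs o_0=4)
t=1: δ = [6.000e-03, 8.000e-03, 1.200e-02]  ψ = [1, 1, 1]  (obs o_1=3)
t=2: δ = [6.000e-04, 3.200e-04, 7.200e-04]  ψ = [2, 1, 2]  (obs o_2=3)
t=3: δ = [1.440e-04, 4.800e-05, 2.160e-05]  ψ = [2, 0, 2]  (obs o_3=0)
backtrack: best end state = 0; path = [1, 2, 2, 0]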